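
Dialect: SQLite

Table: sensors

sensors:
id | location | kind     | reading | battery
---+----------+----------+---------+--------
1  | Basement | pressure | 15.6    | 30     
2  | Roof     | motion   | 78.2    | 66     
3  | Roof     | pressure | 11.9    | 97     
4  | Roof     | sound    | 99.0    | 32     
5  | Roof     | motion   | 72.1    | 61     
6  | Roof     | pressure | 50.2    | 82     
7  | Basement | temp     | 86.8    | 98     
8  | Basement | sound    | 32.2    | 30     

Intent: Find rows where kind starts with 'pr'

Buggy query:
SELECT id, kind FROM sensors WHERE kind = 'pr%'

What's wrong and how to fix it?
Bug: Wildcards only work with LIKE; '=' treats '%' as a literal character

Fix: Use LIKE for wildcard pattern matching

Corrected query:
SELECT id, kind FROM sensors WHERE kind LIKE 'pr%'

Result:
id | kind    
---+---------
1  | pressure
3  | pressure
6  | pressure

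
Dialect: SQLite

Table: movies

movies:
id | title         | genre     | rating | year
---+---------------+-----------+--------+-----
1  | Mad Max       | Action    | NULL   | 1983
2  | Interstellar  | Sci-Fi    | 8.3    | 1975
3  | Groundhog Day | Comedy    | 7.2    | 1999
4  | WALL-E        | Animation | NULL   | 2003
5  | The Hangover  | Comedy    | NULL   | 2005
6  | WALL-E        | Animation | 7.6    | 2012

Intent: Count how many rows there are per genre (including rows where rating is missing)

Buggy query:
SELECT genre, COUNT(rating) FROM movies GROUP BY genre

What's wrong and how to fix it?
Bug: COUNT(rating) skips NULLs, so groups with missing rating are undercounted

Fix: Replace COUNT(rating) with COUNT(*)

Corrected query:
SELECT genre, COUNT(*) FROM movies GROUP BY genre

Result:
genre     | COUNT(*)
----------+---------
Action    | 1       
Animation | 2       
Comedy    | 2       
Sci-Fi    | 1       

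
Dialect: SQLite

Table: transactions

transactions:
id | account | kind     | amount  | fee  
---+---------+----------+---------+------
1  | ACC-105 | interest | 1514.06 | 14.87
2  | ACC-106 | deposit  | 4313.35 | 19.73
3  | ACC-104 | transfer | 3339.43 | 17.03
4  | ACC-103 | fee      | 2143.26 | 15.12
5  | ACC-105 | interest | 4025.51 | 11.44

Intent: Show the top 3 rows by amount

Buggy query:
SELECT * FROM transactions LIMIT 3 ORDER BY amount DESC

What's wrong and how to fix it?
Bug: LIMIT must come after ORDER BY

Fix: Sort with ORDER BY, then apply LIMIT

Corrected query:
SELECT * FROM transactions ORDER BY amount DESC LIMIT 3

Result:
id | account | kind     | amount  | fee  
---+---------+----------+---------+------
2  | ACC-106 | deposit  | 4313.35 | 19.73
5  | ACC-105 | interest | 4025.51 | 11.44
3  | ACC-104 | transfer | 3339.43 | 17.03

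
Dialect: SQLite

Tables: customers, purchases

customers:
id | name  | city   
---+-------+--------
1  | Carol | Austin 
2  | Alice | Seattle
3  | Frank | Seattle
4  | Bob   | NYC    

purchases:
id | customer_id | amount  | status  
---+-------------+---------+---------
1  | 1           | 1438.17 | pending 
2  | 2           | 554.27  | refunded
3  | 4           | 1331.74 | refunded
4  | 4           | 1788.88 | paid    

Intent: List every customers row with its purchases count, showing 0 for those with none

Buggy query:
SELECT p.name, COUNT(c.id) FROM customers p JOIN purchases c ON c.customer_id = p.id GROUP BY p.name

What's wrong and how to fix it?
Bug: An inner join excludes parents with zero children

Fix: Switch to LEFT JOIN to retain unmatched parent rows

Corrected query:
SELECT p.name, COUNT(c.id) FROM customers p LEFT JOIN purchases c ON c.customer_id = p.id GROUP BY p.name

Result:
name  | COUNT(c.id)
------+------------
Alice | 1          
Bob   | 2          
Carol | 1          
Frank | 0          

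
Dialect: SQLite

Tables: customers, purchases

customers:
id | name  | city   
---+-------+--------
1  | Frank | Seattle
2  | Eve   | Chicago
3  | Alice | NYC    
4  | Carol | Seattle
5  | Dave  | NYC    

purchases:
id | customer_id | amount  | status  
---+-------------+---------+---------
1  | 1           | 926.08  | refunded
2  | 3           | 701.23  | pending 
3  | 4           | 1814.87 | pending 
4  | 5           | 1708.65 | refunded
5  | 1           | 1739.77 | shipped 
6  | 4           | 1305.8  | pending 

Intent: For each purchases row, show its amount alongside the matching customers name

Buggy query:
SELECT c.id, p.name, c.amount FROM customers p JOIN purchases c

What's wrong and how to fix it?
Bug: Missing join condition: each purchases row is matched to all customers rows instead of just its own

Fix: Specify the join condition linking the foreign key to the parent id

Corrected query:
SELECT c.id, p.name, c.amount FROM customers p JOIN purchases c ON c.customer_id = p.id

Result:
id | name  | amount 
---+-------+--------
1  | Frank | 926.08 
2  | Alice | 701.23 
3  | Carol | 1814.87
4  | Dave  | 1708.65
5  | Frank | 1739.77
6  | Carol | 1305.8 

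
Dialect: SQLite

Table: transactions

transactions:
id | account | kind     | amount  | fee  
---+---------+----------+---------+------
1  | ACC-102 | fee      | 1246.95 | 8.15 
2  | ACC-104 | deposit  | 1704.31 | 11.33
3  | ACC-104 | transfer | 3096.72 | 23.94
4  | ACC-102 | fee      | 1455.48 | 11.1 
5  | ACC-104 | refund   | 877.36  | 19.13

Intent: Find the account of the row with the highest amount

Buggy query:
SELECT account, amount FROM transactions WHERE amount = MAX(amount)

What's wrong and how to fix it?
Bug: MAX(amount) is an aggregate and cannot be used directly in WHERE

Fix: Wrap MAX in a scalar subquery so WHERE compares against a single value

Corrected query:
SELECT account, amount FROM transactions WHERE amount = (SELECT MAX(amount) FROM transactions)

Result:
account | amount 
--------+--------
ACC-104 | 3096.72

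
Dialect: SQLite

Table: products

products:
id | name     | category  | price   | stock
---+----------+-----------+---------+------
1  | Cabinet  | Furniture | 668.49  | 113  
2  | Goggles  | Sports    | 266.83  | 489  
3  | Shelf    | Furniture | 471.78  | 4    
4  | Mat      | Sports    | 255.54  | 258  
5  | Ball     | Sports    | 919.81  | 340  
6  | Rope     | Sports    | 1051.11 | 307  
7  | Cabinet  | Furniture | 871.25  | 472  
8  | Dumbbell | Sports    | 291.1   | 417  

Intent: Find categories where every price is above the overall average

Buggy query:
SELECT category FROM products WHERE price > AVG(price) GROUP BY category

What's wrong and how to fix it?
Bug: AVG() is an aggregate; it can't sit directly in WHERE

Fix: Use a subquery for AVG and a HAVING MIN(...) filter so the condition holds for every row in the group

Corrected query:
SELECT category FROM products GROUP BY category HAVING MIN(price) > (SELECT AVG(price) FROM products)

Result:
(no rows)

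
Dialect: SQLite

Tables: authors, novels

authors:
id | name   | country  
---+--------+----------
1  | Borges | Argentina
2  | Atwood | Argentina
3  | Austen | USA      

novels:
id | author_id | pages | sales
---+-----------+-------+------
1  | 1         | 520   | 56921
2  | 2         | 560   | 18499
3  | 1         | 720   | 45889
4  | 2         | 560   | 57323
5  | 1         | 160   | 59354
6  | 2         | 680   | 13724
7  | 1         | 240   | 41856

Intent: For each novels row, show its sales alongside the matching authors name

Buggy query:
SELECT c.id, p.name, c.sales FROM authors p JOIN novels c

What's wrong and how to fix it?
Bug: JOIN with no ON clause produces a cartesian product; every novels row pairs with every authors row

Fix: Specify the join condition linking the foreign key to the parent id

Corrected query:
SELECT c.id, p.name, c.sales FROM authors p JOIN novels c ON c.author_id = p.id

Result:
id | name   | sales
---+--------+------
1  | Borges | 56921
2  | Atwood | 18499
3  | Borges | 45889
4  | Atwood | 57323
5  | Borges | 59354
6  | Atwood | 13724
7  | Borges | 41856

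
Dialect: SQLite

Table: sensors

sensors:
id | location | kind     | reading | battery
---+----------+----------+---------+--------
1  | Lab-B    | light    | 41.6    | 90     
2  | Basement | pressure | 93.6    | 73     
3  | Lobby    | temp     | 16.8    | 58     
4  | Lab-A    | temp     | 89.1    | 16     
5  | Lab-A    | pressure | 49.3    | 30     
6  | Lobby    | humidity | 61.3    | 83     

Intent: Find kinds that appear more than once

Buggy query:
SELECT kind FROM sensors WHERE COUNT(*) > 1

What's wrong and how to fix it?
Bug: COUNT(*) is an aggregate and cannot be used in WHERE

Fix: GROUP BY kind, then filter groups with HAVING COUNT(*) > 1

Corrected query:
SELECT kind FROM sensors GROUP BY kind HAVING COUNT(*) > 1

Result:
kind    
--------
pressure
temp    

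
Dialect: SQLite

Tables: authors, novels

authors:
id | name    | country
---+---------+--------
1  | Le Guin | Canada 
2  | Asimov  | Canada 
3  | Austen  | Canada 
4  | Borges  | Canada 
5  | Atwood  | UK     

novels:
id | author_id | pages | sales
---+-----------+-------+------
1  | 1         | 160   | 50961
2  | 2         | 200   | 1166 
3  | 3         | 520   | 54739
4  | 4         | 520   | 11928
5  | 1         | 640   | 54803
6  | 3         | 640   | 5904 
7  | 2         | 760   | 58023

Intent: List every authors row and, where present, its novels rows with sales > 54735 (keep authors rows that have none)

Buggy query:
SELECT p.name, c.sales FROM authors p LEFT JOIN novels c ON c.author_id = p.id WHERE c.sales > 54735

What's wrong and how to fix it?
Bug: A WHERE condition on the right-hand table after LEFT JOIN drops unmatched parents

Fix: Put 'c.sales > 54735' in the JOIN's ON clause instead of WHERE

Corrected query:
SELECT p.name, c.sales FROM authors p LEFT JOIN novels c ON c.author_id = p.id AND c.sales > 54735

Result:
name    | sales
--------+------
Le Guin | 54803
Asimov  | 58023
Austen  | 54739
Borges  | NULL 
Atwood  | NULL 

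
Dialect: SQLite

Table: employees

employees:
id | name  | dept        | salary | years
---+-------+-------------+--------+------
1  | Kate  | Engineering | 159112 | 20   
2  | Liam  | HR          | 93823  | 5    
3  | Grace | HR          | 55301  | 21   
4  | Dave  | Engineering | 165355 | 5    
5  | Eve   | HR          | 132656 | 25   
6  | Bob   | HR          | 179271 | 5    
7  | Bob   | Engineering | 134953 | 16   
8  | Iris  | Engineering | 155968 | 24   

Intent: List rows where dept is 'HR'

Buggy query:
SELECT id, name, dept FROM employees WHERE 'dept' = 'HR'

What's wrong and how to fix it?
Bug: 'dept' in single quotes is a string literal, not the column; the comparison is literal-vs-literal and never true

Fix: Remove the quotes around the column name (or use double quotes for an identifier)

Corrected query:
SELECT id, name, dept FROM employees WHERE dept = 'HR'

Result:
id | name  | dept
---+-------+-----
2  | Liam  | HR  
3  | Grace | HR  
5  | Eve   | HR  
6  | Bob   | HR  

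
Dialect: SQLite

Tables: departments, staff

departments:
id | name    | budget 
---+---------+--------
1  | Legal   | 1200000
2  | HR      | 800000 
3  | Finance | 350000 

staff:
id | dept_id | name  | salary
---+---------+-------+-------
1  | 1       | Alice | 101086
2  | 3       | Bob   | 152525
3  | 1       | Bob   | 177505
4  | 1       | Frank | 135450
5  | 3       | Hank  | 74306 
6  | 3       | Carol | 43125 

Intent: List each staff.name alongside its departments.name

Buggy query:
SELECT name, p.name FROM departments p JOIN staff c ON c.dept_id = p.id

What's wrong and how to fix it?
Bug: 'name' exists in both joined tables, so the database can't tell which one is meant

Fix: Prefix ambiguous columns with the table alias

Corrected query:
SELECT c.name, p.name FROM departments p JOIN staff c ON c.dept_id = p.id

Result:
name  | name   
------+--------
Alice | Legal  
Bob   | Finance
Bob   | Legal  
Frank | Legal  
Hank  | Finance
Carol | Finance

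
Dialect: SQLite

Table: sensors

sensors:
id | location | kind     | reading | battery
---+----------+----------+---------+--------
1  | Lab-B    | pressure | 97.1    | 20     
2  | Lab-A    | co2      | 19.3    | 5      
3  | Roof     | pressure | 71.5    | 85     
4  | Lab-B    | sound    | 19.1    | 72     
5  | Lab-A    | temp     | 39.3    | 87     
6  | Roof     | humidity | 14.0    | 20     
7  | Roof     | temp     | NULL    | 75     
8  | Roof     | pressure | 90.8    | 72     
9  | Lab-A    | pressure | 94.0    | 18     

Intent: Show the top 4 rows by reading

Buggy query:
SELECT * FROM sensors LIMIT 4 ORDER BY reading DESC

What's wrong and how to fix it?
Bug: LIMIT must come after ORDER BY

Fix: Swap the clauses: ORDER BY first, then LIMIT

Corrected query:
SELECT * FROM sensors ORDER BY reading DESC LIMIT 4

Result:
id | location | kind     | reading | battery
---+----------+----------+---------+--------
1  | Lab-B    | pressure | 97.1    | 20     
9  | Lab-A    | pressure | 94      | 18     
8  | Roof     | pressure | 90.8    | 72     
3  | Roof     | pressure | 71.5    | 85     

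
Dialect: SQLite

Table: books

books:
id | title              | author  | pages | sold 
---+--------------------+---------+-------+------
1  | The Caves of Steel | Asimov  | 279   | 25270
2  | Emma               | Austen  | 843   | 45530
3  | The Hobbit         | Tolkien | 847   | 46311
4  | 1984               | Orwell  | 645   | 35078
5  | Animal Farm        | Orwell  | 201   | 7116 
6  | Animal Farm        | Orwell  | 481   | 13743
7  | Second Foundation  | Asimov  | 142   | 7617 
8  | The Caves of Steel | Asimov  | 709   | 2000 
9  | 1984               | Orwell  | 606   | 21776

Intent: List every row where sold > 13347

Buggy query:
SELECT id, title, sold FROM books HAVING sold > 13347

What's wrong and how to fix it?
Bug: HAVING filters the output of aggregation, but this query has no GROUP BY and no aggregate functions, so SQLite rejects it (HAVING clause on a non-aggregate query); the condition here is per row

Fix: Replace HAVING with WHERE since the condition applies to individual rows

Corrected query:
SELECT id, title, sold FROM books WHERE sold > 13347

Result:
id | title              | sold 
---+--------------------+------
1  | The Caves of Steel | 25270
2  | Emma               | 45530
3  | The Hobbit         | 46311
4  | 1984               | 35078
6  | Animal Farm        | 13743
9  | 1984               | 21776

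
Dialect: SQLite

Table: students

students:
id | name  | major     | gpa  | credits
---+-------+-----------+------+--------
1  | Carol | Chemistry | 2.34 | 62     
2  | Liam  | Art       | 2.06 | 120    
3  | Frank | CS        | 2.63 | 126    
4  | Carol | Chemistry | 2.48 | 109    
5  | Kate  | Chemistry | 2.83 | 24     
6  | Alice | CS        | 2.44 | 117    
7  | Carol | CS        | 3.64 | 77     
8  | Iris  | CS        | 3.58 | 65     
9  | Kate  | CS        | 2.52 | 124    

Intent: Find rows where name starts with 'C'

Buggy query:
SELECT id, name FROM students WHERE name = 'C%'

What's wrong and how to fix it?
Bug: Wildcards only work with LIKE; '=' treats '%' as a literal character

Fix: Use LIKE for wildcard pattern matching

Corrected query:
SELECT id, name FROM students WHERE name LIKE 'C%'

Result:
id | name 
---+------
1  | Carol
4  | Carol
7  | Carol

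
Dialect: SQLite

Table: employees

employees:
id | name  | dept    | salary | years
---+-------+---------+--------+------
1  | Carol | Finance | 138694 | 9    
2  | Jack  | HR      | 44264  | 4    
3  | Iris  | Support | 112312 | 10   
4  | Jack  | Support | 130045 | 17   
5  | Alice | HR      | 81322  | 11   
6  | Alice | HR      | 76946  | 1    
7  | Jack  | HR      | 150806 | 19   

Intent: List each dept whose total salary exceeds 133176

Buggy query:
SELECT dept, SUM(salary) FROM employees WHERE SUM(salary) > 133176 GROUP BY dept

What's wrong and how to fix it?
Bug: Aggregate functions cannot appear in a WHERE clause

Fix: Move the aggregate condition to a HAVING clause

Corrected query:
SELECT dept, SUM(salary) FROM employees GROUP BY dept HAVING SUM(salary) > 133176

Result:
dept    | SUM(salary)
--------+------------
Finance | 138694     
HR      | 353338     
Support | 242357     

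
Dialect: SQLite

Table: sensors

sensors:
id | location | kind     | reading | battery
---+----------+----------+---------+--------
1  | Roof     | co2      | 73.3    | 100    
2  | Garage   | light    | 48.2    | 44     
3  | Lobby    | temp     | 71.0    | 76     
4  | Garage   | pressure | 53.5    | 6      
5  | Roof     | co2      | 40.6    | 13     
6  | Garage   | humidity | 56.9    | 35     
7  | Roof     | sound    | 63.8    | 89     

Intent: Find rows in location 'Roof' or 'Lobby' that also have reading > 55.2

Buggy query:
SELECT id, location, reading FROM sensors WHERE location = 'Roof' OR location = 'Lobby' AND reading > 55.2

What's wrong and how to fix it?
Bug: AND binds tighter than OR, so this parses as location = 'Roof' OR (location = 'Lobby' AND reading > 55.2)

Fix: Group the OR with parentheses (or use IN), then AND the threshold

Corrected query:
SELECT id, location, reading FROM sensors WHERE (location = 'Roof' OR location = 'Lobby') AND reading > 55.2

Result:
id | location | reading
---+----------+--------
1  | Roof     | 73.3   
3  | Lobby    | 71     
7  | Roof     | 63.8   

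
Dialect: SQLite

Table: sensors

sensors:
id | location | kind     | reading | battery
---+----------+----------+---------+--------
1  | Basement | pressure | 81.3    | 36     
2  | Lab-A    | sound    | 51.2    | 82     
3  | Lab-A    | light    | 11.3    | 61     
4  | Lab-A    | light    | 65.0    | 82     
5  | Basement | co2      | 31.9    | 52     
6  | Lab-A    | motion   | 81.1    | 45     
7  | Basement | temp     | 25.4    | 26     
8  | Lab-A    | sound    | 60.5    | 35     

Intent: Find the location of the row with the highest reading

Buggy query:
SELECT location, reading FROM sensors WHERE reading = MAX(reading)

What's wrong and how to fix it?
Bug: MAX(reading) is an aggregate and cannot be used directly in WHERE

Fix: Use a subquery: WHERE reading = (SELECT MAX(reading) FROM sensors)

Corrected query:
SELECT location, reading FROM sensors WHERE reading = (SELECT MAX(reading) FROM sensors)

Result:
location | reading
---------+--------
Basement | 81.3   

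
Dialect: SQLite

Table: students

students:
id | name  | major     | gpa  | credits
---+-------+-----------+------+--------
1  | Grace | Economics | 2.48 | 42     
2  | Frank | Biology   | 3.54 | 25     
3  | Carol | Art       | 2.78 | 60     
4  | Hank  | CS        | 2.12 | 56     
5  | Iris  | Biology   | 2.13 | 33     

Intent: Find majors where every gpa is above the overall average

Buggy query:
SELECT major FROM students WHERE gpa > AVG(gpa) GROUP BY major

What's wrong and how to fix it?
Bug: WHERE evaluates per row before aggregation, so AVG() is unavailable

Fix: Compute the overall average in a scalar subquery and compare each group's MIN against it in HAVING

Corrected query:
SELECT major FROM students GROUP BY major HAVING MIN(gpa) > (SELECT AVG(gpa) FROM students)

Result:
major
-----
Art  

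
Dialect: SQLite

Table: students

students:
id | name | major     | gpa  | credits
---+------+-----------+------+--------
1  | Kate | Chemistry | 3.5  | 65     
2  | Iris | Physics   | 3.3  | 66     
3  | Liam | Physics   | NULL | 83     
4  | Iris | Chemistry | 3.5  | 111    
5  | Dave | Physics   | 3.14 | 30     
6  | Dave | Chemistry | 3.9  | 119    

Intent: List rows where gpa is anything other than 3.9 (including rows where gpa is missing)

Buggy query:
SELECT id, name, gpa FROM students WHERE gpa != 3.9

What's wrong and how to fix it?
Bug: 'gpa != 3.9' is unknown when gpa is NULL, so NULL rows are silently excluded

Fix: Add an explicit OR gpa IS NULL to include the missing-value rows

Corrected query:
SELECT id, name, gpa FROM students WHERE gpa != 3.9 OR gpa IS NULL

Result:
id | name | gpa 
---+------+-----
1  | Kate | 3.5 
2  | Iris | 3.3 
3  | Liam | NULL
4  | Iris | 3.5 
5  | Dave | 3.14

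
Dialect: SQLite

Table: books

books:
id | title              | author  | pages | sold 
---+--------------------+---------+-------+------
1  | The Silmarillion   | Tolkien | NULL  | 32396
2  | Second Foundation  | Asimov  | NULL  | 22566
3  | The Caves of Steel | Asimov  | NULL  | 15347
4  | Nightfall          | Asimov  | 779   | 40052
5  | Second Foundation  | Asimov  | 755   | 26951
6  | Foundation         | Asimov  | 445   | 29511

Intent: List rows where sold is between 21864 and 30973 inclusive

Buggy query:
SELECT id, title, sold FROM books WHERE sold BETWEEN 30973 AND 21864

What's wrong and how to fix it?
Bug: BETWEEN expects the lower bound first; with 30973 AND 21864 the range is empty

Fix: Swap the bounds so the smaller value comes first

Corrected query:
SELECT id, title, sold FROM books WHERE sold BETWEEN 21864 AND 30973

Result:
id | title             | sold 
---+-------------------+------
2  | Second Foundation | 22566
5  | Second Foundation | 26951
6  | Foundation        | 29511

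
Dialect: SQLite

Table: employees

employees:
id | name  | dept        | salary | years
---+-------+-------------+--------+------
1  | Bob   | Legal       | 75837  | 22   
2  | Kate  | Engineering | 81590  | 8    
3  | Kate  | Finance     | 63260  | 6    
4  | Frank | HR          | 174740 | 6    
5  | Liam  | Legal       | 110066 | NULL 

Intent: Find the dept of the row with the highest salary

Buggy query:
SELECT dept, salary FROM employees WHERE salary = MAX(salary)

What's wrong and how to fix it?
Bug: WHERE is evaluated per row; an aggregate over the whole table isn't defined there

Fix: Use a subquery: WHERE salary = (SELECT MAX(salary) FROM employees)

Corrected query:
SELECT dept, salary FROM employees WHERE salary = (SELECT MAX(salary) FROM employees)

Result:
dept | salary
-----+-------
HR   | 174740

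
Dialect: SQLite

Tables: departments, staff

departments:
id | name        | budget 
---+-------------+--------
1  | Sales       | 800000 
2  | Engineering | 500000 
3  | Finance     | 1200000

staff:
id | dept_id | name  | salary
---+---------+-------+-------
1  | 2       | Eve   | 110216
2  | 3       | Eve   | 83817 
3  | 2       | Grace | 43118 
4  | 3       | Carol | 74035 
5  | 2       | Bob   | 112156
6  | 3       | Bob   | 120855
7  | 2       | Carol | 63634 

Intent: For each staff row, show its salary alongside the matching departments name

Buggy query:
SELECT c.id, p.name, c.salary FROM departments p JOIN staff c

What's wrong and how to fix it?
Bug: Missing join condition: each staff row is matched to all departments rows instead of just its own

Fix: Specify the join condition linking the foreign key to the parent id

Corrected query:
SELECT c.id, p.name, c.salary FROM departments p JOIN staff c ON c.dept_id = p.id

Result:
id | name        | salary
---+-------------+-------
1  | Engineering | 110216
2  | Finance     | 83817 
3  | Engineering | 43118 
4  | Finance     | 74035 
5  | Engineering | 112156
6  | Finance     | 120855
7  | Engineering | 63634 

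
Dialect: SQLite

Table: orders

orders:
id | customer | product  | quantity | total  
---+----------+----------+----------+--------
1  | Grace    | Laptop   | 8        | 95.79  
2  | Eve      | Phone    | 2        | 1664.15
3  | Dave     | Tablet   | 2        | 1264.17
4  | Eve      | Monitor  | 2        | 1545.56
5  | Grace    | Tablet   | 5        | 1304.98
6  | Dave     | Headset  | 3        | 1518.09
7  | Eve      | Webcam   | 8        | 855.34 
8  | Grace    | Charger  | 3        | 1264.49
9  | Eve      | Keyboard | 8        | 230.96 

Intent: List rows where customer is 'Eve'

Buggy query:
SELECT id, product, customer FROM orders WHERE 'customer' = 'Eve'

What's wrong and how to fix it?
Bug: 'customer' in single quotes is a string literal, not the column; the comparison is literal-vs-literal and never true

Fix: Remove the quotes around the column name (or use double quotes for an identifier)

Corrected query:
SELECT id, product, customer FROM orders WHERE customer = 'Eve'

Result:
id | product  | customer
---+----------+---------
2  | Phone    | Eve     
4  | Monitor  | Eve     
7  | Webcam   | Eve     
9  | Keyboard | Eve     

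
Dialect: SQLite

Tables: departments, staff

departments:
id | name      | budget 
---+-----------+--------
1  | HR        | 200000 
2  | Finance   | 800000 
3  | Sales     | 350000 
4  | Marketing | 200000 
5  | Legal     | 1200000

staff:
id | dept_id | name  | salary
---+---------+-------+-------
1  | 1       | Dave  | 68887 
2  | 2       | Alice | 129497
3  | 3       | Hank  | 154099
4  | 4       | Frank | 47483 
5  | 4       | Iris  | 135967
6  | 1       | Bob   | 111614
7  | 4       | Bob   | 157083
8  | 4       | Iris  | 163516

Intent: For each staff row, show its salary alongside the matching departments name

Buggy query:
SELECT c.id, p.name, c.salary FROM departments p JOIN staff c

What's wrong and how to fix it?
Bug: JOIN with no ON clause produces a cartesian product; every staff row pairs with every departments row

Fix: Specify the join condition linking the foreign key to the parent id

Corrected query:
SELECT c.id, p.name, c.salary FROM departments p JOIN staff c ON c.dept_id = p.id

Result:
id | name      | salary
---+-----------+-------
1  | HR        | 68887 
2  | Finance   | 129497
3  | Sales     | 154099
4  | Marketing | 47483 
5  | Marketing | 135967
6  | HR        | 111614
7  | Marketing | 157083
8  | Marketing | 163516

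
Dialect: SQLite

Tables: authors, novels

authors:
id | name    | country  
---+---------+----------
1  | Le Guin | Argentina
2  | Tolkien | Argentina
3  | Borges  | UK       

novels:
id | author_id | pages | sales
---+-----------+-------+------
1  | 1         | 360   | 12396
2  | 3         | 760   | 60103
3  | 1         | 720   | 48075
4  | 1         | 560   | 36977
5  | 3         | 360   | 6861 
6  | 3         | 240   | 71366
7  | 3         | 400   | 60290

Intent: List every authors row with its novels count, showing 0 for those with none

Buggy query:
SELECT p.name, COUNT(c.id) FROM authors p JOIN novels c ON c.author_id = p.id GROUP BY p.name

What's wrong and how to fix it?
Bug: INNER JOIN drops authors rows that have no matching novels rows

Fix: Use LEFT JOIN so parents without children still appear (COUNT(c.id) gives 0)

Corrected query:
SELECT p.name, COUNT(c.id) FROM authors p LEFT JOIN novels c ON c.author_id = p.id GROUP BY p.name

Result:
name    | COUNT(c.id)
--------+------------
Borges  | 4          
Le Guin | 3          
Tolkien | 0          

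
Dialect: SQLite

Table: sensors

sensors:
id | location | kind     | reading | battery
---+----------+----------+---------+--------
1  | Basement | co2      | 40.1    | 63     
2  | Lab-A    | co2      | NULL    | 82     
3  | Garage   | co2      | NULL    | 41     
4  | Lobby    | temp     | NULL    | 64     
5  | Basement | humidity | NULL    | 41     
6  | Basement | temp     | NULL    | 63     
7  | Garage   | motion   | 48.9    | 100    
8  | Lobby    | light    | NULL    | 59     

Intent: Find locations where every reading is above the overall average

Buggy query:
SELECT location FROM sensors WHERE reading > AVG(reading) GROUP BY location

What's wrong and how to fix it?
Bug: AVG() is an aggregate; it can't sit directly in WHERE

Fix: Compute the overall average in a scalar subquery and compare each group's MIN against it in HAVING

Corrected query:
SELECT location FROM sensors GROUP BY location HAVING MIN(reading) > (SELECT AVG(reading) FROM sensors)

Result:
location
--------
Garage  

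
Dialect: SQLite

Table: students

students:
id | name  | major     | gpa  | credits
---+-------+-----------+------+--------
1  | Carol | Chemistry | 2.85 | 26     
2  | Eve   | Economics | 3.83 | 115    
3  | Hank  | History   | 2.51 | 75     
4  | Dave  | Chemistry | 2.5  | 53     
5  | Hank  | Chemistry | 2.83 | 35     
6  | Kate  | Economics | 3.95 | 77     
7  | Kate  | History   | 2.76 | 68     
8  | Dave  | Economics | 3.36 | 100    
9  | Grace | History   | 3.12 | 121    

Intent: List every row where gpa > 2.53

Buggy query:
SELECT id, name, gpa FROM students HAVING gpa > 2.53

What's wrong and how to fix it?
Bug: This is a non-aggregate query (no GROUP BY, no aggregates), so in SQLite the HAVING clause is invalid here; a row-level condition belongs in WHERE

Fix: Replace HAVING with WHERE since the condition applies to individual rows

Corrected query:
SELECT id, name, gpa FROM students WHERE gpa > 2.53

Result:
id | name  | gpa 
---+-------+-----
1  | Carol | 2.85
2  | Eve   | 3.83
5  | Hank  | 2.83
6  | Kate  | 3.95
7  | Kate  | 2.76
8  | Dave  | 3.36
9  | Grace | 3.12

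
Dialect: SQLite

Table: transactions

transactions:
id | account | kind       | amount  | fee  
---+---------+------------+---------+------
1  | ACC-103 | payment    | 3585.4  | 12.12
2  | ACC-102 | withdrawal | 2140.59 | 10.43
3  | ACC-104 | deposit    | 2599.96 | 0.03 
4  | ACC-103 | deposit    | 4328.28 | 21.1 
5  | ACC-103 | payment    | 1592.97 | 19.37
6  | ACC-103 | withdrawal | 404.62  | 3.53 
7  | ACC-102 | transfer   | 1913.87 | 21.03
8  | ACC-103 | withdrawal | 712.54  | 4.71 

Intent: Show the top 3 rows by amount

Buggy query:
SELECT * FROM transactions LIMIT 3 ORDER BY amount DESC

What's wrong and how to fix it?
Bug: ORDER BY cannot follow LIMIT; LIMIT is the final clause

Fix: Sort with ORDER BY, then apply LIMIT

Corrected query:
SELECT * FROM transactions ORDER BY amount DESC LIMIT 3

Result:
id | account | kind    | amount  | fee  
---+---------+---------+---------+------
4  | ACC-103 | deposit | 4328.28 | 21.1 
1  | ACC-103 | payment | 3585.4  | 12.12
3  | ACC-104 | deposit | 2599.96 | 0.03 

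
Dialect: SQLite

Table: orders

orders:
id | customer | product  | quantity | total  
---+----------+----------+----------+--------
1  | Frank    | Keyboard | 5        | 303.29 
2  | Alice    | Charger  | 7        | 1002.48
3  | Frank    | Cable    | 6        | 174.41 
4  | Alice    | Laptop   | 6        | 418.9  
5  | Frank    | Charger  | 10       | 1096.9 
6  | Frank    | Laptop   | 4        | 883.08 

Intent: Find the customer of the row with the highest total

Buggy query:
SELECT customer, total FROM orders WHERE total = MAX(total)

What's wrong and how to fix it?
Bug: WHERE is evaluated per row; an aggregate over the whole table isn't defined there

Fix: Use a subquery: WHERE total = (SELECT MAX(total) FROM orders)

Corrected query:
SELECT customer, total FROM orders WHERE total = (SELECT MAX(total) FROM orders)

Result:
customer | total 
---------+-------
Frank    | 1096.9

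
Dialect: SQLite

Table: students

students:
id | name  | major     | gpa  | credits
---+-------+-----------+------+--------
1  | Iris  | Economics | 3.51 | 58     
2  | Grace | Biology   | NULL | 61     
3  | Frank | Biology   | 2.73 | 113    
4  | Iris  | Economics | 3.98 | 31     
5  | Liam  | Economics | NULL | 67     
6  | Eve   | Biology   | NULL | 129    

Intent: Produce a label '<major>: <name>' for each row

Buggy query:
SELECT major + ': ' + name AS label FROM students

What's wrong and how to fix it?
Bug: SQLite uses || for string concatenation; + coerces text to numbers (yielding 0)

Fix: Replace + with || to concatenate text

Corrected query:
SELECT major || ': ' || name AS label FROM students

Result:
label          
---------------
Economics: Iris
Biology: Grace 
Biology: Frank 
Economics: Iris
Economics: Liam
Biology: Eve   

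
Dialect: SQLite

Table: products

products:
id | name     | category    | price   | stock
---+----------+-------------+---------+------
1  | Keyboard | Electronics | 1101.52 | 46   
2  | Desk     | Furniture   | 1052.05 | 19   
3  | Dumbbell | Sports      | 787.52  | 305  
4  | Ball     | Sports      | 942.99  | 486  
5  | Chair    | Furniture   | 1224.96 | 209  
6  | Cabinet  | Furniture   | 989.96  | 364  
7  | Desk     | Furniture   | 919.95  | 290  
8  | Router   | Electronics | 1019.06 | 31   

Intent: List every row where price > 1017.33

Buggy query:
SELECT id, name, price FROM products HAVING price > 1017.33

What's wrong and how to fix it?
Bug: This is a non-aggregate query (no GROUP BY, no aggregates), so in SQLite the HAVING clause is invalid here; a row-level condition belongs in WHERE

Fix: Use WHERE for row-level filtering

Corrected query:
SELECT id, name, price FROM products WHERE price > 1017.33

Result:
id | name     | price  
---+----------+--------
1  | Keyboard | 1101.52
2  | Desk     | 1052.05
5  | Chair    | 1224.96
8  | Router   | 1019.06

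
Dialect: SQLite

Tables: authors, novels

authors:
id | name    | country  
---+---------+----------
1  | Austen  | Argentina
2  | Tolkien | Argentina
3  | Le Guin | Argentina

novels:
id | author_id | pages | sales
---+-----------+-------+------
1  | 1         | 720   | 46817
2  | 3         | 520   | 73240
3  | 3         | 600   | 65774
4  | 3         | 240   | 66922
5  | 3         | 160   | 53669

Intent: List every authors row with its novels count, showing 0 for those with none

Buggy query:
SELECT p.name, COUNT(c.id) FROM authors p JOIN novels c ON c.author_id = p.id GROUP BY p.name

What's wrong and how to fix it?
Bug: INNER JOIN drops authors rows that have no matching novels rows

Fix: Switch to LEFT JOIN to retain unmatched parent rows

Corrected query:
SELECT p.name, COUNT(c.id) FROM authors p LEFT JOIN novels c ON c.author_id = p.id GROUP BY p.name

Result:
name    | COUNT(c.id)
--------+------------
Austen  | 1          
Le Guin | 4          
Tolkien | 0          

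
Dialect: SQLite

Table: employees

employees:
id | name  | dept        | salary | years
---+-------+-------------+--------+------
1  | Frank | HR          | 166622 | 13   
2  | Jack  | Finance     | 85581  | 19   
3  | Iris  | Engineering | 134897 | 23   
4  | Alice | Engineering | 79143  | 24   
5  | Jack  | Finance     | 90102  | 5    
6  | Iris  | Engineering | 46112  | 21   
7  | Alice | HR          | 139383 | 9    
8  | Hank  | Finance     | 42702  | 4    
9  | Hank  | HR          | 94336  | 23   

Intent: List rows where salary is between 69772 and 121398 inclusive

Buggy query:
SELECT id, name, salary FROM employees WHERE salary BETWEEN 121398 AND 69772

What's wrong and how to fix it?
Bug: BETWEEN expects the lower bound first; with 121398 AND 69772 the range is empty

Fix: Write BETWEEN 69772 AND 121398

Corrected query:
SELECT id, name, salary FROM employees WHERE salary BETWEEN 69772 AND 121398

Result:
id | name  | salary
---+-------+-------
2  | Jack  | 85581 
4  | Alice | 79143 
5  | Jack  | 90102 
9  | Hank  | 94336 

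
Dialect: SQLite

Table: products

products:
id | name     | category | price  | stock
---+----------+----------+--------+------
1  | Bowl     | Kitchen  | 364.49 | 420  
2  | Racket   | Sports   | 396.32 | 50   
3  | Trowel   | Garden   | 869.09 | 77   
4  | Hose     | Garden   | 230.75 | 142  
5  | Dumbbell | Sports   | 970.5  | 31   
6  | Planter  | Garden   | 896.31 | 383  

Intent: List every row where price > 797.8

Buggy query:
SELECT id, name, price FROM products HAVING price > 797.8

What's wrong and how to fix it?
Bug: This is a non-aggregate query (no GROUP BY, no aggregates), so in SQLite the HAVING clause is invalid here; a row-level condition belongs in WHERE

Fix: Use WHERE for row-level filtering

Corrected query:
SELECT id, name, price FROM products WHERE price > 797.8

Result:
id | name     | price 
---+----------+-------
3  | Trowel   | 869.09
5  | Dumbbell | 970.5 
6  | Planter  | 896.31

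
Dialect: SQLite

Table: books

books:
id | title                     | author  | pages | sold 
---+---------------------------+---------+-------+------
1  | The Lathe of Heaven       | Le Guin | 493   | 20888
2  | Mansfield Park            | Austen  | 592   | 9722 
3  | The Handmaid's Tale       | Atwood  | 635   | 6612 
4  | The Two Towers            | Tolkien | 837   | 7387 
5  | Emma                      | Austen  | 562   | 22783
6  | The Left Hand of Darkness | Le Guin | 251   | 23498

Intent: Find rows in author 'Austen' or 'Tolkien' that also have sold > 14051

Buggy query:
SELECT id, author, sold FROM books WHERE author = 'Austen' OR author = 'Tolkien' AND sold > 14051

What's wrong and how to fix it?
Bug: AND binds tighter than OR, so this parses as author = 'Austen' OR (author = 'Tolkien' AND sold > 14051)

Fix: Add parentheses around the OR so the AND applies to both alternatives

Corrected query:
SELECT id, author, sold FROM books WHERE (author = 'Austen' OR author = 'Tolkien') AND sold > 14051

Result:
id | author | sold 
---+--------+------
5  | Austen | 22783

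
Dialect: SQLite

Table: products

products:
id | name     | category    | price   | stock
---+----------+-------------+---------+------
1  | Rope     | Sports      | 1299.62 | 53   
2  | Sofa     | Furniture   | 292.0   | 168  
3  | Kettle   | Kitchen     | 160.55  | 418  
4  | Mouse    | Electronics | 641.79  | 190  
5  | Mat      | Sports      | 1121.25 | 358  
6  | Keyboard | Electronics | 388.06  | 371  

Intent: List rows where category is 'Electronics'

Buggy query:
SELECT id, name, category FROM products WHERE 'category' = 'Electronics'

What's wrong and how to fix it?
Bug: Single quotes denote string literals in SQL; the column name is being compared as a constant string

Fix: Remove the quotes around the column name (or use double quotes for an identifier)

Corrected query:
SELECT id, name, category FROM products WHERE category = 'Electronics'

Result:
id | name     | category   
---+----------+------------
4  | Mouse    | Electronics
6  | Keyboard | Electronics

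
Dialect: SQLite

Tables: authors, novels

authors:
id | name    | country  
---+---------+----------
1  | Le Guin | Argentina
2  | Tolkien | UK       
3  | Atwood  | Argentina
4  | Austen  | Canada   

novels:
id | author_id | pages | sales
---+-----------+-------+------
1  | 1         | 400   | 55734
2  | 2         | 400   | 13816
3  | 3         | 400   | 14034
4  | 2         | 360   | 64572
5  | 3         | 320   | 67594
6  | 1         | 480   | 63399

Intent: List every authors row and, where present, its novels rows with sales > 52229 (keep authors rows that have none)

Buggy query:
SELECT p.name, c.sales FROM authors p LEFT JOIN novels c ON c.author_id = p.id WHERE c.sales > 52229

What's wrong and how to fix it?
Bug: Filtering c.sales in WHERE discards the NULL rows produced by LEFT JOIN, turning it into an inner join

Fix: Move the right-table condition into the ON clause so unmatched parents are kept

Corrected query:
SELECT p.name, c.sales FROM authors p LEFT JOIN novels c ON c.author_id = p.id AND c.sales > 52229

Result:
name    | sales
--------+------
Le Guin | 55734
Le Guin | 63399
Tolkien | 64572
Atwood  | 67594
Austen  | NULL 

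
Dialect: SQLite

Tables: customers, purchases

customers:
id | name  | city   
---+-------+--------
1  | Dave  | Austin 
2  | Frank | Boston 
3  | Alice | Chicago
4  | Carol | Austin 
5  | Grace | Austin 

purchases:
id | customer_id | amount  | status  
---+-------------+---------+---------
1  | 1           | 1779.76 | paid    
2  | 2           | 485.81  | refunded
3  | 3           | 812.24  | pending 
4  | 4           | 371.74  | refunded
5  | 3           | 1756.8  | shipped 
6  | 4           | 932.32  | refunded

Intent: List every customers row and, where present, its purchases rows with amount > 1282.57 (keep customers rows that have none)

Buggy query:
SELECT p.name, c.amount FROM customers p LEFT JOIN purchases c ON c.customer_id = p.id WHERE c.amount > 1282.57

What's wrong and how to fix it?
Bug: Filtering c.amount in WHERE discards the NULL rows produced by LEFT JOIN, turning it into an inner join

Fix: Put 'c.amount > 1282.57' in the JOIN's ON clause instead of WHERE

Corrected query:
SELECT p.name, c.amount FROM customers p LEFT JOIN purchases c ON c.customer_id = p.id AND c.amount > 1282.57

Result:
name  | amount 
------+--------
Dave  | 1779.76
Frank | NULL   
Alice | 1756.8 
Carol | NULL   
Grace | NULL   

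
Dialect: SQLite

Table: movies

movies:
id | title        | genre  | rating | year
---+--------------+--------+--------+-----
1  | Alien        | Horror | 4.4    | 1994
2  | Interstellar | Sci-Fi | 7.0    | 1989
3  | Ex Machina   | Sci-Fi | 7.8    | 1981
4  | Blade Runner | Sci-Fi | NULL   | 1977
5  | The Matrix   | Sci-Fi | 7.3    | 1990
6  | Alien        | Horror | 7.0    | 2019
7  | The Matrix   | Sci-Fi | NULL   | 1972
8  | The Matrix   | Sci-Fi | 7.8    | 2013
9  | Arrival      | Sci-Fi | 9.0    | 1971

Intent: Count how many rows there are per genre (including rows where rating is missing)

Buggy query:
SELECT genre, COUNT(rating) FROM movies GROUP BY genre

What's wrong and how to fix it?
Bug: COUNT(column) counts non-NULL values only; rows with NULL rating aren't counted

Fix: Use COUNT(*) to count all rows regardless of NULL

Corrected query:
SELECT genre, COUNT(*) FROM movies GROUP BY genre

Result:
genre  | COUNT(*)
-------+---------
Horror | 2       
Sci-Fi | 7       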